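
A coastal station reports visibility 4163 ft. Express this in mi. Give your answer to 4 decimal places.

0.7884 SM

1 ft = 0.000189394 SM, so 4163 × 0.000189394 = 0.7884 SM.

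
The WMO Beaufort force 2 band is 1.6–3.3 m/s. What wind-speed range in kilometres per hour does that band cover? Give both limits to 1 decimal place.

5.8 to 11.9 km/h

1.6–3.3 m/s × 3.6 = 5.8–11.9 km/h.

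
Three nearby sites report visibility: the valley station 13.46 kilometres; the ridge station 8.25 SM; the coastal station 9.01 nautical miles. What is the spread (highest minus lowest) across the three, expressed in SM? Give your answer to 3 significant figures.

the valley station: 13.46 km = 8.3637 SM.
the coastal station: 9.01 nmi = 10.3685 SM.
Spread: 10.3685 − 8.2500 = 2.12 SM.

2.12 SM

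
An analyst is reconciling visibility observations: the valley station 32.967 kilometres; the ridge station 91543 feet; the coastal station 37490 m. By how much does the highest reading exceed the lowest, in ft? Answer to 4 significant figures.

31460 ft

the valley station: 32.967 km = 108159.45 ft.
the coastal station: 37490 m = 122998.69 ft.
Spread: 122998.69 − 91543.00 = 31460 ft.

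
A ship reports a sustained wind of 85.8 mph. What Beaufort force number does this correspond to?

Beaufort force 12

85.8 mph = 38.4 m/s, which is Beaufort 12 (hurricane force, ≥32.7 m/s).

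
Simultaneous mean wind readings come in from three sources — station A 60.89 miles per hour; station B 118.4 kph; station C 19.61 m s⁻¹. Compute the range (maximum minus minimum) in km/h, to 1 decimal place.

station A: 60.89 mph = 97.993 km/h.
station C: 19.61 m/s = 70.596 km/h.
Spread: 118.400 − 70.596 = 47.8 km/h.

47.8 km/h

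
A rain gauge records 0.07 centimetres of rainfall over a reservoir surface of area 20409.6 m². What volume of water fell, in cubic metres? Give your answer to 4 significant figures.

14.29 cubic metres

Depth: 0.07 cm × 10 = 0.7 mm.
1 mm over 1 m² is 1 L, so volume = 0.7 × 20409.6 = 14286.72 L = 14.29 m³.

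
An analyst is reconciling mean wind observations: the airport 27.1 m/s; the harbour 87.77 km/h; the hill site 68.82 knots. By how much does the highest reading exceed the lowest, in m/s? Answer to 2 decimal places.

the harbour: 87.77 km/h = 24.3806 m/s.
the hill site: 68.82 kt = 35.4041 m/s.
Spread: 35.4041 − 24.3806 = 11.02 m/s.

11.02 m/s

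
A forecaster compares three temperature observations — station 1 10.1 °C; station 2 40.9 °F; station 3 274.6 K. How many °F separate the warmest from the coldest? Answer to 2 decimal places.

station 2: 40.9 °F = 4.944 °C.
station 3: 274.6 K = 1.450 °C.
Spread: 10.100 − 1.450 = 8.650 °C = 15.57 °F.

15.57 °F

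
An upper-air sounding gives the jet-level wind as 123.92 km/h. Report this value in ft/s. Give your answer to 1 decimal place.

112.9 ft/s

1 km/h = 0.911344 ft/s, so 123.92 × 0.911344 = 112.9 ft/s.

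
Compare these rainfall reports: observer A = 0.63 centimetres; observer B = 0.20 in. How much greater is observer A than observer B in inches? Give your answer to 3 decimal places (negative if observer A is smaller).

0.048 in

observer A: 0.63 cm = 0.24803 in.
Difference: 0.24803 − 0.20000 = 0.048 in.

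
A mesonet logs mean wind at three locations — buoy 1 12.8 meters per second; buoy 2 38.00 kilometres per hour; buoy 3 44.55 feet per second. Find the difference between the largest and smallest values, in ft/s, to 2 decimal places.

buoy 1: 12.8 m/s = 41.9948 ft/s.
buoy 2: 38.00 km/h = 34.6311 ft/s.
Spread: 44.5500 − 34.6311 = 9.92 ft/s.

9.92 ft/s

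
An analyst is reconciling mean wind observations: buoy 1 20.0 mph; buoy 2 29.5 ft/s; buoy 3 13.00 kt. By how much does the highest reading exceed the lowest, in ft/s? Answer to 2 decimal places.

7.56 ft/s

buoy 1: 20.0 mph = 29.3333 ft/s.
buoy 3: 13.00 kt = 21.9415 ft/s.
Spread: 29.5000 − 21.9415 = 7.56 ft/s.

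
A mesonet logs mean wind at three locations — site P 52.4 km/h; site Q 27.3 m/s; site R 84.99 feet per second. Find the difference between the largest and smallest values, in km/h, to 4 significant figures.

site Q: 27.3 m/s = 98.2800 km/h.
site R: 84.99 ft/s = 93.2578 km/h.
Spread: 98.2800 − 52.4000 = 45.88 km/h.

45.88 km/h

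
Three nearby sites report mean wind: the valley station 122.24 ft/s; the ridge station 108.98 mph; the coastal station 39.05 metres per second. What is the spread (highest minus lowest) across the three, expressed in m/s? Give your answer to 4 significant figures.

the valley station: 122.24 ft/s = 37.2588 m/s.
the ridge station: 108.98 mph = 48.7184 m/s.
Spread: 48.7184 − 37.2588 = 11.46 m/s.

11.46 m/s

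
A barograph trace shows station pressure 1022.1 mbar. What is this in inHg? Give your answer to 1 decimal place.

1 mb = 0.02953 inHg, so 1022.1 × 0.02953 = 30.2 inHg.

30.2 inHg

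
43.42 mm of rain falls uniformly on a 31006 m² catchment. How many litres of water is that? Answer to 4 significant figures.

1 mm over 1 m² is 1 L, so volume = 43.42 × 31006 = 1346280.5 L ≈ 1346000 L.

1346000 litres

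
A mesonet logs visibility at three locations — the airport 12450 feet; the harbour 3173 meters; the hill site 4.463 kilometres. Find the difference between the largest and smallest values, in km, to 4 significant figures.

1.290 km

the airport: 12450 ft = 3.79476 km.
the harbour: 3173 m = 3.17300 km.
Spread: 4.46300 − 3.17300 = 1.290 km.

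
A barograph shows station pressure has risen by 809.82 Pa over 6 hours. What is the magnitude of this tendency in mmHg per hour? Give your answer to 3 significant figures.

809.82 Pa / 6 h × 0.00750062 mmHg/Pa = 1.01 mmHg/h.

1.01 mmHg per hour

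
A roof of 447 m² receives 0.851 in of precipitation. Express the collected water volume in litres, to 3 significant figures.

9660 litres

Depth: 0.851 in × 25.4 = 21.6154 mm.
1 mm over 1 m² is 1 L, so volume = 21.6154 × 447 = 9662.0838 L ≈ 9660 L.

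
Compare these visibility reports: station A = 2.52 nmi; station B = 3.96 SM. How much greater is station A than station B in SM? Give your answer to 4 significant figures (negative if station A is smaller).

-1.060 SM

station A: 2.52 nmi = 2.89996 SM.
Difference: 2.89996 − 3.96000 = -1.060 SM.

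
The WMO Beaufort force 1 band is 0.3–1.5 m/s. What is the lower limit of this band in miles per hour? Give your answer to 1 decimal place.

0.3–1.5 m/s × 2.237 = 0.7–3.4 mph.

0.7 mph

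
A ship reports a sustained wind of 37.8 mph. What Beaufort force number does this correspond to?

37.8 mph = 16.9 m/s, which is Beaufort 7 (near gale, 13.9–17.1 m/s).

Beaufort force 7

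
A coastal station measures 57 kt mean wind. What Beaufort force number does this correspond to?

Beaufort force 11

57 kt lies in the Beaufort 11 band (violent storm, 56–63 kt).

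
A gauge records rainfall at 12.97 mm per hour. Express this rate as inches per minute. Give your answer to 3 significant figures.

0.00851 in/minute

12.97 mm/hour × 0.0393701 in/mm × 0.0166667 hour/minute = 0.00851 in/minute.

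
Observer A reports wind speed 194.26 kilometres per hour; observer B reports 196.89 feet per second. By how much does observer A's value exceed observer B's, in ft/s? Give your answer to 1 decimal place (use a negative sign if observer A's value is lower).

-19.9 ft/s

observer A: 194.26 km/h = 177.038 ft/s.
Difference: 177.038 − 196.890 = -19.9 ft/s.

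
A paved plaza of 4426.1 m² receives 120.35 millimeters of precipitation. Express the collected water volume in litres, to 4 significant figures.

532700 litres

1 mm over 1 m² is 1 L, so volume = 120.35 × 4426.1 = 532681.14 L ≈ 532700 L.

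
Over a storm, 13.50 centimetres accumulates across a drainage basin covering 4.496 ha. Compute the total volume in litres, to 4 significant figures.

6070000 litres

Depth: 13.50 cm × 10 = 135 mm.
Area: 4.496 ha = 44960 m².
1 mm over 1 m² is 1 L, so volume = 135 × 44960 = 6069600 L ≈ 6070000 L.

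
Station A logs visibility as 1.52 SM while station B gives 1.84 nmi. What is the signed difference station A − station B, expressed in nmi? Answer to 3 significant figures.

station A: 1.52 SM = 1.32084 nmi.
Difference: 1.32084 − 1.84000 = -0.519 nmi.

-0.519 nmi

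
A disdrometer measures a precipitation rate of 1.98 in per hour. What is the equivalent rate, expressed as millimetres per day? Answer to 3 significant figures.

1210 mm/day

1.98 in/hour × 25.4 mm/in × 24 hour/day = 1210 mm/day.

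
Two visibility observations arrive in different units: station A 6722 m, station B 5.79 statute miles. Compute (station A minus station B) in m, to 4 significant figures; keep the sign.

-2596 m

station B: 5.79 SM = 9318.10 m.
Difference: 6722.00 − 9318.10 = -2596 m.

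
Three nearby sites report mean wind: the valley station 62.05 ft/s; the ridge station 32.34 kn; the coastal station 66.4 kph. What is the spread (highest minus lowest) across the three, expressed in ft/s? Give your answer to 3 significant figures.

the ridge station: 32.34 kt = 54.5838 ft/s.
the coastal station: 66.4 km/h = 60.5133 ft/s.
Spread: 62.0500 − 54.5838 = 7.47 ft/s.

7.47 ft/s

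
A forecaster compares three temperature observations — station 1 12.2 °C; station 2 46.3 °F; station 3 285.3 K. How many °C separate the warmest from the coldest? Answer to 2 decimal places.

station 2: 46.3 °F = 7.944 °C.
station 3: 285.3 K = 12.150 °C.
Spread: 12.200 − 7.944 = 4.256 °C.

4.26 °C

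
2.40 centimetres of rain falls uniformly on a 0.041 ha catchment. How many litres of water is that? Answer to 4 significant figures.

Depth: 2.40 cm × 10 = 24 mm.
Area: 0.041 ha = 410 m².
1 mm over 1 m² is 1 L, so volume = 24 × 410 = 9840 L.

9840 litres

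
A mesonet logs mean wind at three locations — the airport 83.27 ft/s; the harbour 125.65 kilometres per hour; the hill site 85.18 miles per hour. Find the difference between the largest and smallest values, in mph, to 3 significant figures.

the airport: 83.27 ft/s = 56.775 mph.
the harbour: 125.65 km/h = 78.075 mph.
Spread: 85.180 − 56.775 = 28.4 mph.

28.4 mph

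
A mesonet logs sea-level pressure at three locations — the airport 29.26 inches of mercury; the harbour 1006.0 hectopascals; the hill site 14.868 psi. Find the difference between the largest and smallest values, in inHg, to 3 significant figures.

the harbour: 1006.0 hPa = 29.7072 inHg.
the hill site: 14.868 psi = 30.2716 inHg.
Spread: 30.2716 − 29.2600 = 1.01 inHg.

1.01 inHg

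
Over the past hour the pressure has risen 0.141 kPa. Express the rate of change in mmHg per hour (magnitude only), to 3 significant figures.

1.06 mmHg per hour

0.141 kPa / 1 h × 7.50062 mmHg/kPa = 1.06 mmHg/h.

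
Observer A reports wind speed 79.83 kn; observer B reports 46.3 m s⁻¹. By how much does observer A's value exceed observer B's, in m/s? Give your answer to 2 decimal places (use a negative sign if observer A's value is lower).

observer A: 79.83 kt = 41.0681 m/s.
Difference: 41.0681 − 46.3000 = -5.23 m/s.

-5.23 m/s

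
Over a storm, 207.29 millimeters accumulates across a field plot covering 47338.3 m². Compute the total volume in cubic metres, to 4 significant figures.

9813 cubic metres

1 mm over 1 m² is 1 L, so volume = 207.29 × 47338.3 = 9812756.2 L = 9813 m³.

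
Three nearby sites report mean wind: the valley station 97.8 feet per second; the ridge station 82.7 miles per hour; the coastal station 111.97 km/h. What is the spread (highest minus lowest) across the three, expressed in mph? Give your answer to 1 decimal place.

16.0 mph

the valley station: 97.8 ft/s = 66.682 mph.
the coastal station: 111.97 km/h = 69.575 mph.
Spread: 82.700 − 66.682 = 16.0 mph.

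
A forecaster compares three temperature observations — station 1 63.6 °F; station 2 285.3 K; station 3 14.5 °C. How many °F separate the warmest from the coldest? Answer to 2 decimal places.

9.73 °F

station 1: 63.6 °F = 17.556 °C.
station 2: 285.3 K = 12.150 °C.
Spread: 17.556 − 12.150 = 5.406 °C = 9.73 °F.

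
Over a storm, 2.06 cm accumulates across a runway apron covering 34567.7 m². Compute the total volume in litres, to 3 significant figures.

712000 litres

Depth: 2.06 cm × 10 = 20.6 mm.
1 mm over 1 m² is 1 L, so volume = 20.6 × 34567.7 = 712094.62 L ≈ 712000 L.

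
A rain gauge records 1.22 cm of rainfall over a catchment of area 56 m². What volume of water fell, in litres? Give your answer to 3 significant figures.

683 litres

Depth: 1.22 cm × 10 = 12.2 mm.
1 mm over 1 m² is 1 L, so volume = 12.2 × 56 = 683.2 L ≈ 683 L.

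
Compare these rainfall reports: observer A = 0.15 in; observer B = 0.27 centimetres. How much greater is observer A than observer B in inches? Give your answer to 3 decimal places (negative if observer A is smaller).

observer B: 0.27 cm = 0.10630 in.
Difference: 0.15000 − 0.10630 = 0.044 in.

0.044 in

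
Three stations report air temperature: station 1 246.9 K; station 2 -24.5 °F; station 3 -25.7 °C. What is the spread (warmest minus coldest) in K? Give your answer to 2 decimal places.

station 1: 246.9 K = -26.250 °C.
station 2: -24.5 °F = -31.389 °C.
Spread: (-25.700) − (-31.389) = 5.689 °C.

5.69 K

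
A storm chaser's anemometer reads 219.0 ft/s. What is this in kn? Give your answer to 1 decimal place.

129.8 kt

1 ft/s = 0.592484 kt, so 219.0 × 0.592484 = 129.8 kt.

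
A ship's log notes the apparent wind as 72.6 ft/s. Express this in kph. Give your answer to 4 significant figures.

79.66 km/h

1 ft/s = 1.09728 km/h, so 72.6 × 1.09728 = 79.66 km/h.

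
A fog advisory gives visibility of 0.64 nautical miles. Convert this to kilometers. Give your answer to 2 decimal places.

1 nmi = 1.852 km, so 0.64 × 1.852 = 1.19 km.

1.19 km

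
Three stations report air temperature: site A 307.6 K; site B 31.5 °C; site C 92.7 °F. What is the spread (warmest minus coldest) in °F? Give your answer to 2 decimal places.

5.31 °F

site A: 307.6 K = 34.450 °C.
site C: 92.7 °F = 33.722 °C.
Spread: 34.450 − 31.500 = 2.950 °C = 5.31 °F.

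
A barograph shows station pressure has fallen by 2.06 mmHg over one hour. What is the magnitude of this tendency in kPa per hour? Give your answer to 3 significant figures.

0.275 kPa per hour

2.06 mmHg / 1 h × 0.133322 kPa/mmHg = 0.275 kPa/h.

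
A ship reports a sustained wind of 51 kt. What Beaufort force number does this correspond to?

51 kt lies in the Beaufort 10 band (storm, 48–55 kt).

Beaufort force 10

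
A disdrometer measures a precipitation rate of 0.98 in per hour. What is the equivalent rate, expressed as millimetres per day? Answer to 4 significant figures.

0.98 in/hour × 25.4 mm/in × 24 hour/day = 597.4 mm/day.

597.4 mm/day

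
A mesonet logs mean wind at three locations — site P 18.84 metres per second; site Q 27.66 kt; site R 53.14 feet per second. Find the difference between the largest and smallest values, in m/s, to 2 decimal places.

4.61 m/s

site Q: 27.66 kt = 14.2295 m/s.
site R: 53.14 ft/s = 16.1971 m/s.
Spread: 18.8400 − 14.2295 = 4.61 m/s.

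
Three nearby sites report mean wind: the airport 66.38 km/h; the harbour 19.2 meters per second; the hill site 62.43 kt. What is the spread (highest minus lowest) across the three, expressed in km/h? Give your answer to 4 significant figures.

the harbour: 19.2 m/s = 69.1200 km/h.
the hill site: 62.43 kt = 115.6204 km/h.
Spread: 115.6204 − 66.3800 = 49.24 km/h.

49.24 km/h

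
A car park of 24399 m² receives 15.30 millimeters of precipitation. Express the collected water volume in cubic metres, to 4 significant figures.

1 mm over 1 m² is 1 L, so volume = 15.3 × 24399 = 373304.7 L = 373.3 m³.

373.3 cubic metres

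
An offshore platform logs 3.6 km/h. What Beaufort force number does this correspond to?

Beaufort force 1

3.6 km/h = 1.0 m/s, which is Beaufort 1 (light air, 0.3–1.5 m/s).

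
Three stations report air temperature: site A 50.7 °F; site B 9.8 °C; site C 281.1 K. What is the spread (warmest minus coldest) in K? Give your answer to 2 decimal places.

site A: 50.7 °F = 10.389 °C.
site C: 281.1 K = 7.950 °C.
Spread: 10.389 − 7.950 = 2.439 °C.

2.44 K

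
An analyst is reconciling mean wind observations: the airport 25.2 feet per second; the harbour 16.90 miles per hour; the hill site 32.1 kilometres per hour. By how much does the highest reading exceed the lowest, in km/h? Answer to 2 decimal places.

the airport: 25.2 ft/s = 27.6515 km/h.
the harbour: 16.90 mph = 27.1979 km/h.
Spread: 32.1000 − 27.1979 = 4.90 km/h.

4.90 km/h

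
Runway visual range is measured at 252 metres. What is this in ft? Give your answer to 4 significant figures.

1 m = 3.28084 ft, so 252 × 3.28084 = 826.8 ft.

826.8 ft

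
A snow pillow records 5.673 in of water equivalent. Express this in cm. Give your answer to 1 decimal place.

14.4 cm

1 in = 2.54 cm, so 5.673 × 2.54 = 14.4 cm.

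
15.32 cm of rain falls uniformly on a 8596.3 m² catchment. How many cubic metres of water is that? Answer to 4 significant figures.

1317 cubic metres

Depth: 15.32 cm × 10 = 153.2 mm.
1 mm over 1 m² is 1 L, so volume = 153.2 × 8596.3 = 1316953.2 L = 1317 m³.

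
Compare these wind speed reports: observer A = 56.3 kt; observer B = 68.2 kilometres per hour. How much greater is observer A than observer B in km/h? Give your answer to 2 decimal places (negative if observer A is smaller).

observer A: 56.3 kt = 104.2676 km/h.
Difference: 104.2676 − 68.2000 = 36.07 km/h.

36.07 km/h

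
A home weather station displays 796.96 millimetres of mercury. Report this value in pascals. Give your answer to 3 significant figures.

106000 Pa

1 mmHg = 133.322 Pa, so 796.96 × 133.322 = 106000 Pa.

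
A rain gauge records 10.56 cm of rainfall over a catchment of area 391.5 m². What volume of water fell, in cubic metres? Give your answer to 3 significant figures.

Depth: 10.56 cm × 10 = 105.6 mm.
1 mm over 1 m² is 1 L, so volume = 105.6 × 391.5 = 41342.4 L = 41.3 m³.

41.3 cubic metres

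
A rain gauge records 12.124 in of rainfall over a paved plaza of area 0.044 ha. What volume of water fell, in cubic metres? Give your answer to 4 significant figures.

135.5 cubic metres

Depth: 12.124 in × 25.4 = 307.9496 mm.
Area: 0.044 ha = 440 m².
1 mm over 1 m² is 1 L, so volume = 307.9496 × 440 = 135497.82 L = 135.5 m³.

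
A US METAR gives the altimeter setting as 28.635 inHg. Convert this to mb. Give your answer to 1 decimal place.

1 inHg = 33.8639 mb, so 28.635 × 33.8639 = 969.7 mb.

969.7 mb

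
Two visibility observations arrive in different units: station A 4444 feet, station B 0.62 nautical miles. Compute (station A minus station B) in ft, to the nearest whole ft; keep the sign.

677 ft

station B: 0.62 nmi = 3767.19 ft.
Difference: 4444.00 − 3767.19 = 677 ft.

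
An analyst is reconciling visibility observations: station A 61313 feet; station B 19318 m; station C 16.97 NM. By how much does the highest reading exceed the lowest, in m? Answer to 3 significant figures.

12700 m

station A: 61313 ft = 18688.20 m.
station C: 16.97 nmi = 31428.44 m.
Spread: 31428.44 − 18688.20 = 12700 m.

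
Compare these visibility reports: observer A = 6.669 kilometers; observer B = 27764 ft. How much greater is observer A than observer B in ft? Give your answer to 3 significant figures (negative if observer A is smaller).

observer A: 6.669 km = 21879.92 ft.
Difference: 21879.92 − 27764.00 = -5880 ft.

-5880 ft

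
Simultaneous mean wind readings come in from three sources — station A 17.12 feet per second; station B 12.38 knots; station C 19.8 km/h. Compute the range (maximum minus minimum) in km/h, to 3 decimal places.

station A: 17.12 ft/s = 18.78543 km/h.
station B: 12.38 kt = 22.92776 km/h.
Spread: 22.92776 − 18.78543 = 4.142 km/h.

4.142 km/h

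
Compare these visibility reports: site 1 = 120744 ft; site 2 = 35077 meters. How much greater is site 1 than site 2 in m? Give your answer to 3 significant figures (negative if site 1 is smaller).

1730 m

site 1: 120744 ft = 36802.77 m.
Difference: 36802.77 − 35077.00 = 1730 m.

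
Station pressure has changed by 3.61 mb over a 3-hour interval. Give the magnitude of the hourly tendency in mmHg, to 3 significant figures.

3.61 mb / 3 h × 0.750062 mmHg/mb = 0.903 mmHg/h.

0.903 mmHg per hour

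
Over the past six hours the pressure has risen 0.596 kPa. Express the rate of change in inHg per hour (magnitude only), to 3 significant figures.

0.0293 inHg per hour

0.596 kPa / 6 h × 0.2953 inHg/kPa = 0.0293 inHg/h.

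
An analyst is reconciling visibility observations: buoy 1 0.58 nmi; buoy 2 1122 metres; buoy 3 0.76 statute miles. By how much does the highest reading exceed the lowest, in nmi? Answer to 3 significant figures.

0.0804 nmi

buoy 2: 1122 m = 0.605832 nmi.
buoy 3: 0.76 SM = 0.660422 nmi.
Spread: 0.660422 − 0.580000 = 0.0804 nmi.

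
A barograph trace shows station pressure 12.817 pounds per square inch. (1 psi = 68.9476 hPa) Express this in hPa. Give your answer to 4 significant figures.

1 psi = 68.9476 hPa, so 12.817 × 68.9476 = 883.7 hPa.

883.7 hPa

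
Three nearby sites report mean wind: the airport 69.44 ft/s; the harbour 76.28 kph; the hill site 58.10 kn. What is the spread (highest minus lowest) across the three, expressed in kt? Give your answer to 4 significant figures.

the airport: 69.44 ft/s = 41.1421 kt.
the harbour: 76.28 km/h = 41.1879 kt.
Spread: 58.1000 − 41.1421 = 16.96 kt.

16.96 kt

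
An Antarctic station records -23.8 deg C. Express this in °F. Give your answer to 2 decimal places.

-10.84 °F

°F = °C × 9/5 + 32 = -23.8 × 1.8 + 32 = -10.84 °F.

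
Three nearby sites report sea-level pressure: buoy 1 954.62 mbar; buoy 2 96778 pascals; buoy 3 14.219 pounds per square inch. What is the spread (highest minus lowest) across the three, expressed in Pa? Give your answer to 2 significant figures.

2600 Pa

buoy 1: 954.62 mb = 95462.00 Pa.
buoy 3: 14.219 psi = 98036.55 Pa.
Spread: 98036.55 − 95462.00 = 2600 Pa.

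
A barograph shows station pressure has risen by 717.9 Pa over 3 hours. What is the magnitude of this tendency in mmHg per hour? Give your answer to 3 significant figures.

717.9 Pa / 3 h × 0.00750062 mmHg/Pa = 1.79 mmHg/h.

1.79 mmHg per hour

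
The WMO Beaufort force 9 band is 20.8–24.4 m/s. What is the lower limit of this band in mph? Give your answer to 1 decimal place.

46.5 mph

20.8–24.4 m/s × 2.237 = 46.5–54.6 mph.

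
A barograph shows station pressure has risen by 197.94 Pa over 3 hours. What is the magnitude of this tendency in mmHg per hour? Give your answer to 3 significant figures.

197.94 Pa / 3 h × 0.00750062 mmHg/Pa = 0.495 mmHg/h.

0.495 mmHg per hour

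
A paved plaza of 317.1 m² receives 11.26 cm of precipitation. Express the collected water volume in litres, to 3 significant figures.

Depth: 11.26 cm × 10 = 112.6 mm.
1 mm over 1 m² is 1 L, so volume = 112.6 × 317.1 = 35705.46 L ≈ 35700 L.

35700 litres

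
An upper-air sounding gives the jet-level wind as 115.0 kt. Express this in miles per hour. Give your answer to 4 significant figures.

132.3 mph

1 kt = 1.15078 mph, so 115.0 × 1.15078 = 132.3 mph.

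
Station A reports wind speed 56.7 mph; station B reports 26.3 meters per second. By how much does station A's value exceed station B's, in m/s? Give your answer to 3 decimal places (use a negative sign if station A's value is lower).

-0.953 m/s

station A: 56.7 mph = 25.34717 m/s.
Difference: 25.34717 − 26.30000 = -0.953 m/s.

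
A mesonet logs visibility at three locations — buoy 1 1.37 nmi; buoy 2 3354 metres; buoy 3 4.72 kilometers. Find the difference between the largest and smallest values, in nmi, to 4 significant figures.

buoy 2: 3354 m = 1.81102 nmi.
buoy 3: 4.72 km = 2.54860 nmi.
Spread: 2.54860 − 1.37000 = 1.179 nmi.

1.179 nmi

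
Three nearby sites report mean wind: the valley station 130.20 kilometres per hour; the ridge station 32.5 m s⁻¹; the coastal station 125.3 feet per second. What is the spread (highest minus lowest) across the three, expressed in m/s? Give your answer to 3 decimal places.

the valley station: 130.20 km/h = 36.16667 m/s.
the coastal station: 125.3 ft/s = 38.19144 m/s.
Spread: 38.19144 − 32.50000 = 5.691 m/s.

5.691 m/s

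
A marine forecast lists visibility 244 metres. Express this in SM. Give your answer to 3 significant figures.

0.152 SM

1 m = 0.000621371 SM, so 244 × 0.000621371 = 0.152 SM.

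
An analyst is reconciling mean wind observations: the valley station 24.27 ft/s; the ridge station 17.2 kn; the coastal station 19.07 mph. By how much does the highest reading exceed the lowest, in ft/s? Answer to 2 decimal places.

4.76 ft/s

the ridge station: 17.2 kt = 29.0303 ft/s.
the coastal station: 19.07 mph = 27.9693 ft/s.
Spread: 29.0303 − 24.2700 = 4.76 ft/s.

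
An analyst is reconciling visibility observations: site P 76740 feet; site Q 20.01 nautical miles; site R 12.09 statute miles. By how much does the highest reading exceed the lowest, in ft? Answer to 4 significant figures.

57750 ft

site Q: 20.01 nmi = 121583.07 ft.
site R: 12.09 SM = 63835.20 ft.
Spread: 121583.07 − 63835.20 = 57750 ft.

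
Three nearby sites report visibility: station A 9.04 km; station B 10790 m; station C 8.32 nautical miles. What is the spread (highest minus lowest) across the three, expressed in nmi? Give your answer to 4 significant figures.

3.439 nmi

station A: 9.04 km = 4.88121 nmi.
station B: 10790 m = 5.82613 nmi.
Spread: 8.32000 − 4.88121 = 3.439 nmi.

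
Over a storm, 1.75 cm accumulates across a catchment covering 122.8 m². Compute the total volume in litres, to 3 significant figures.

Depth: 1.75 cm × 10 = 17.5 mm.
1 mm over 1 m² is 1 L, so volume = 17.5 × 122.8 = 2149 L ≈ 2150 L.

2150 litres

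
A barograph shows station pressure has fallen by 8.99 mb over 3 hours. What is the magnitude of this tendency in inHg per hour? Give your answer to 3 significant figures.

0.0885 inHg per hour

8.99 mb / 3 h × 0.02953 inHg/mb = 0.0885 inHg/h.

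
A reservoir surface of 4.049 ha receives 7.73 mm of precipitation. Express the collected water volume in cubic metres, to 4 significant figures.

313.0 cubic metres

Area: 4.049 ha = 40490 m².
1 mm over 1 m² is 1 L, so volume = 7.73 × 40490 = 312987.7 L = 313.0 m³.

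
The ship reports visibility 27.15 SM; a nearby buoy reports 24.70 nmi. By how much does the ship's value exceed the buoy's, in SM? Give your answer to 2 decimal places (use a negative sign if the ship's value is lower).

the buoy: 24.70 nmi = 28.4243 SM.
Difference: 27.1500 − 28.4243 = -1.27 SM.

-1.27 SM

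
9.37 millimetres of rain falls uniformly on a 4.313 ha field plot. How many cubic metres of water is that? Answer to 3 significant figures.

Area: 4.313 ha = 43130 m².
1 mm over 1 m² is 1 L, so volume = 9.37 × 43130 = 404128.1 L = 404 m³.

404 cubic metres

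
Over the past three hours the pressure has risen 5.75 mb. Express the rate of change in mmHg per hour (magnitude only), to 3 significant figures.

1.44 mmHg per hour

5.75 mb / 3 h × 0.750062 mmHg/mb = 1.44 mmHg/h.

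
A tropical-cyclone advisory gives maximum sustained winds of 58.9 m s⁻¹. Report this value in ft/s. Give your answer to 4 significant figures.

193.2 ft/s

1 m/s = 3.28084 ft/s, so 58.9 × 3.28084 = 193.2 ft/s.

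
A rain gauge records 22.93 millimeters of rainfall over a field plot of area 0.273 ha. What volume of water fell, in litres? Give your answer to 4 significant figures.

Area: 0.273 ha = 2730 m².
1 mm over 1 m² is 1 L, so volume = 22.93 × 2730 = 62598.9 L ≈ 62600 L.

62600 litres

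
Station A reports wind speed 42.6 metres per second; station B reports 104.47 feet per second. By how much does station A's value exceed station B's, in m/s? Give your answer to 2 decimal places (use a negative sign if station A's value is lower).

station B: 104.47 ft/s = 31.8425 m/s.
Difference: 42.6000 − 31.8425 = 10.76 m/s.

10.76 m/s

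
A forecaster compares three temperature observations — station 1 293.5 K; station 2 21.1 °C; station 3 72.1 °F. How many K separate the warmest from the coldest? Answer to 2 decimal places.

station 1: 293.5 K = 20.350 °C.
station 3: 72.1 °F = 22.278 °C.
Spread: 22.278 − 20.350 = 1.928 °C.

1.93 K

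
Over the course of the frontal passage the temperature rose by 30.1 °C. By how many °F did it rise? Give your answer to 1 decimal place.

54.2 °F

Converting a difference, only the 9/5 scale factor applies: Δ°F = 30.1 × 1.8 = 54.2 °F.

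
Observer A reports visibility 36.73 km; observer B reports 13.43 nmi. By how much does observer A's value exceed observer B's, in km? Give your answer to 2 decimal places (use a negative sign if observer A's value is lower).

observer B: 13.43 nmi = 24.8724 km.
Difference: 36.7300 − 24.8724 = 11.86 km.

11.86 km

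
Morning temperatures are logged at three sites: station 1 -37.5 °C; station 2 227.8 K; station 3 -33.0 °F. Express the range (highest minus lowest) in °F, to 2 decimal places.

station 2: 227.8 K = -45.350 °C.
station 3: -33.0 °F = -36.111 °C.
Spread: (-36.111) − (-45.350) = 9.239 °C = 16.63 °F.

16.63 °F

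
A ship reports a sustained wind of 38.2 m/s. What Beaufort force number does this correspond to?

38.2 m/s lies in the Beaufort 12 band (hurricane force, ≥32.7 m/s).

Beaufort force 12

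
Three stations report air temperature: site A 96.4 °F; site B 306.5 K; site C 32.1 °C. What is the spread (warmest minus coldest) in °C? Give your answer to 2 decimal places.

site A: 96.4 °F = 35.778 °C.
site B: 306.5 K = 33.350 °C.
Spread: 35.778 − 32.100 = 3.678 °C.

3.68 °C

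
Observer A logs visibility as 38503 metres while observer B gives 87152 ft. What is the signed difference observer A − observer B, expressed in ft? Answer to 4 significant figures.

observer A: 38503 m = 126322.18 ft.
Difference: 126322.18 − 87152.00 = 39170 ft.

39170 ft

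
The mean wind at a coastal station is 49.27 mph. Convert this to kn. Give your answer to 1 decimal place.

42.8 kt

1 mph = 0.868976 kt, so 49.27 × 0.868976 = 42.8 kt.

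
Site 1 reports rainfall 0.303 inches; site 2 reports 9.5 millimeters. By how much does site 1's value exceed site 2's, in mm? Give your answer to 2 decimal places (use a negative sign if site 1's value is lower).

site 1: 0.303 in = 7.6962 mm.
Difference: 7.6962 − 9.5000 = -1.80 mm.

-1.80 mm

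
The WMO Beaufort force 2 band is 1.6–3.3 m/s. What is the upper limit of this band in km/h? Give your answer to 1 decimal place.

1.6–3.3 m/s × 3.6 = 5.8–11.9 km/h.

11.9 km/h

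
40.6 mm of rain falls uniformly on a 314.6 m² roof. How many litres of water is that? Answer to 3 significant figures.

12800 litres

1 mm over 1 m² is 1 L, so volume = 40.6 × 314.6 = 12772.76 L ≈ 12800 L.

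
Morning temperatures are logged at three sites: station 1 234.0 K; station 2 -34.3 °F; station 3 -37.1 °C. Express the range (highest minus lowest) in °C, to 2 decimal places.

2.32 °C

station 1: 234.0 K = -39.150 °C.
station 2: -34.3 °F = -36.833 °C.
Spread: (-36.833) − (-39.150) = 2.317 °C.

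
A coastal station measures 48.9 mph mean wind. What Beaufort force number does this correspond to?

48.9 mph = 21.9 m/s, which is Beaufort 9 (strong gale, 20.8–24.4 m/s).

Beaufort force 9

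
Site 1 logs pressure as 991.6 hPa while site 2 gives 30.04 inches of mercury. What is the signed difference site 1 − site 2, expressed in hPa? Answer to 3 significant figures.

site 2: 30.04 inHg = 1017.271 hPa.
Difference: 991.600 − 1017.271 = -25.7 hPa.

-25.7 hPa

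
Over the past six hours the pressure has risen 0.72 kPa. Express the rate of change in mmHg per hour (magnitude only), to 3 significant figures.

0.72 kPa / 6 h × 7.50062 mmHg/kPa = 0.900 mmHg/h.

0.900 mmHg per hour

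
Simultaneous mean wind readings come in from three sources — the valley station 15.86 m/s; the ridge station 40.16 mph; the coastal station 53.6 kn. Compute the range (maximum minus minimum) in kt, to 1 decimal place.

the valley station: 15.86 m/s = 30.829 kt.
the ridge station: 40.16 mph = 34.898 kt.
Spread: 53.600 − 30.829 = 22.8 kt.

22.8 kt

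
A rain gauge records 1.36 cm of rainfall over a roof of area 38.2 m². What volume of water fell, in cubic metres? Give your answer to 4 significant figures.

Depth: 1.36 cm × 10 = 13.6 mm.
1 mm over 1 m² is 1 L, so volume = 13.6 × 38.2 = 519.52 L = 0.5195 m³.

0.5195 cubic metres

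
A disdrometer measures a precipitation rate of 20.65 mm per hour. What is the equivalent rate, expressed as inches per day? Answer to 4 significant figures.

20.65 mm/hour × 0.0393701 in/mm × 24 hour/day = 19.51 in/day.

19.51 in/day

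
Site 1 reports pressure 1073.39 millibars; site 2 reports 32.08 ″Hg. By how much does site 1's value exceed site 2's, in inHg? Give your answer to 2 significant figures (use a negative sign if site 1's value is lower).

site 1: 1073.39 mb = 31.6972 inHg.
Difference: 31.6972 − 32.0800 = -0.38 inHg.

-0.38 inHg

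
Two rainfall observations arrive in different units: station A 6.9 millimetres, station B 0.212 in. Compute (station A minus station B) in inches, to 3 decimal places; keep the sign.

0.060 in

station A: 6.9 mm = 0.27165 in.
Difference: 0.27165 − 0.21200 = 0.060 in.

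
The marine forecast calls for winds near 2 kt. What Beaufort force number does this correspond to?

Beaufort force 1

2 kt lies in the Beaufort 1 band (light air, 1–3 kt).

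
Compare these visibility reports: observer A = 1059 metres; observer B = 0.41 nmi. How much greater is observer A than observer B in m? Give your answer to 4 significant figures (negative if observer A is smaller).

299.7 m

observer B: 0.41 nmi = 759.320 m.
Difference: 1059.000 − 759.320 = 299.7 m.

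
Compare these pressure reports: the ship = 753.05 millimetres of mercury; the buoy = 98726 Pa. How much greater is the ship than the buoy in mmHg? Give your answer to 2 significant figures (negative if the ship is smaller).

the buoy: 98726 Pa = 740.51 mmHg.
Difference: 753.05 − 740.51 = 13 mmHg.

13 mmHg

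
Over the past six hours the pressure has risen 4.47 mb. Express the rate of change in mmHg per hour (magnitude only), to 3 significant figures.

4.47 mb / 6 h × 0.750062 mmHg/mb = 0.559 mmHg/h.

0.559 mmHg per hour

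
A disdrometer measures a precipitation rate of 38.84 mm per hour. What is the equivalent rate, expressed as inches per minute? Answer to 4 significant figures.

0.02549 in/minute

38.84 mm/hour × 0.0393701 in/mm × 0.0166667 hour/minute = 0.02549 in/minute.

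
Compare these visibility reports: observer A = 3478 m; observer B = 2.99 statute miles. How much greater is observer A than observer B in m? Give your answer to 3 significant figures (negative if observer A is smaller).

observer B: 2.99 SM = 4811.94 m.
Difference: 3478.00 − 4811.94 = -1330 m.

-1330 m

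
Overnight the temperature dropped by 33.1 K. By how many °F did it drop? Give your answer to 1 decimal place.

Converting a difference, only the 9/5 scale factor applies: Δ°F = 33.1 × 1.8 = 59.6 °F.

59.6 °F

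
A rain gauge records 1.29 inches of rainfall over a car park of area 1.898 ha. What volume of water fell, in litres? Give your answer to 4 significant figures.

621900 litres

Depth: 1.29 in × 25.4 = 32.766 mm.
Area: 1.898 ha = 18980 m².
1 mm over 1 m² is 1 L, so volume = 32.766 × 18980 = 621898.68 L ≈ 621900 L.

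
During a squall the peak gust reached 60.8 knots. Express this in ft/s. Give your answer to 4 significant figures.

102.6 ft/s

1 kt = 1.68781 ft/s, so 60.8 × 1.68781 = 102.6 ft/s.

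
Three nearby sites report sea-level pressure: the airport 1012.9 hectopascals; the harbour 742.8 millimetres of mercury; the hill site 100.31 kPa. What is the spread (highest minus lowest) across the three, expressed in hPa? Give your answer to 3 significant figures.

the harbour: 742.8 mmHg = 990.319 hPa.
the hill site: 100.31 kPa = 1003.100 hPa.
Spread: 1012.900 − 990.319 = 22.6 hPa.

22.6 hPa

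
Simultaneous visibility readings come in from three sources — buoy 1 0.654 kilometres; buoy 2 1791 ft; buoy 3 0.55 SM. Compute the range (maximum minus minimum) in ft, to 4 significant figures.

buoy 1: 0.654 km = 2145.67 ft.
buoy 3: 0.55 SM = 2904.00 ft.
Spread: 2904.00 − 1791.00 = 1113 ft.

1113 ft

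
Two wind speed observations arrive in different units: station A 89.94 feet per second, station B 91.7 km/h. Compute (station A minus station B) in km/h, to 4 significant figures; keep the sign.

6.989 km/h

station A: 89.94 ft/s = 98.68936 km/h.
Difference: 98.68936 − 91.70000 = 6.989 km/h.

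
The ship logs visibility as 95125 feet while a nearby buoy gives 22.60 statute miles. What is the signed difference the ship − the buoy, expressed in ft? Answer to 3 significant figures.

-24200 ft

the buoy: 22.60 SM = 119328.00 ft.
Difference: 95125.00 − 119328.00 = -24200 ft.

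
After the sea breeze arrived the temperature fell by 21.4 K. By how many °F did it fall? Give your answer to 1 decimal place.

For a temperature change the 32° offset cancels: Δ°F = 21.4 × 1.8 = 38.5 °F.

38.5 °F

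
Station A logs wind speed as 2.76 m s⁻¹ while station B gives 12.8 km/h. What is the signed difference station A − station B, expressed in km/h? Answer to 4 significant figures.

-2.864 km/h

station A: 2.76 m/s = 9.93600 km/h.
Difference: 9.93600 − 12.80000 = -2.864 km/h.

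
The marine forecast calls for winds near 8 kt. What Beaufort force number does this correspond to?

8 kt lies in the Beaufort 3 band (gentle breeze, 7–10 kt).

Beaufort force 3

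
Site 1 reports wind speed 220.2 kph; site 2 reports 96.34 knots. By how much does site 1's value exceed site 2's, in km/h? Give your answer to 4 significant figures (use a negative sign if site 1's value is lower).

41.78 km/h

site 2: 96.34 kt = 178.4217 km/h.
Difference: 220.2000 − 178.4217 = 41.78 km/h.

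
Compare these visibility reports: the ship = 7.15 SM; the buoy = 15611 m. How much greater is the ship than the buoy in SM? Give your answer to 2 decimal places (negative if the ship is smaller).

-2.55 SM

the buoy: 15611 m = 9.7002 SM.
Difference: 7.1500 − 9.7002 = -2.55 SM.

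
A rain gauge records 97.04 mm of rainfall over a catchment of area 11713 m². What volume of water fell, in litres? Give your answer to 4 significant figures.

1137000 litres

1 mm over 1 m² is 1 L, so volume = 97.04 × 11713 = 1136629.5 L ≈ 1137000 L.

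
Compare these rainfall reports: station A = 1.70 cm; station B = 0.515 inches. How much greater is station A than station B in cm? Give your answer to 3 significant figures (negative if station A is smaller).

station B: 0.515 in = 1.30810 cm.
Difference: 1.70000 − 1.30810 = 0.392 cm.

0.392 cm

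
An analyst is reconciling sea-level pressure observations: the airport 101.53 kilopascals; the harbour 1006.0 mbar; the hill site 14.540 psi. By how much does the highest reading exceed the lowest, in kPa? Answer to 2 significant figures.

the harbour: 1006.0 mb = 100.600 kPa.
the hill site: 14.540 psi = 100.250 kPa.
Spread: 101.530 − 100.250 = 1.3 kPa.

1.3 kPa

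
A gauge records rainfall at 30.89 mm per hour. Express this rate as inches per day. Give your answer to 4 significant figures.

30.89 mm/hour × 0.0393701 in/mm × 24 hour/day = 29.19 in/day.

29.19 in/day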